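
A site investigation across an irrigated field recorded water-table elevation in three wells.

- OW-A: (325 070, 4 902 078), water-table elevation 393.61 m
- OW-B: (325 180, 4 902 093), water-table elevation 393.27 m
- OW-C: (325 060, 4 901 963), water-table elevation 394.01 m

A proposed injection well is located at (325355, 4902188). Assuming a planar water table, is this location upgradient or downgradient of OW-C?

Three-point gradient (reference OW-A): Δ to OW-B = (110, 15, -0.34), Δ to OW-C = (-10, -115, +0.40).
∂h/∂x = -0.002648, ∂h/∂y = -0.003248 (det = -12500).
Head at (325355, 4902188) = 393.61 + (-0.002648)·(285) + (-0.003248)·(110) = 392.50 m.
That is lower than the 394.01 m at OW-C, so the point is downgradient.

downgradient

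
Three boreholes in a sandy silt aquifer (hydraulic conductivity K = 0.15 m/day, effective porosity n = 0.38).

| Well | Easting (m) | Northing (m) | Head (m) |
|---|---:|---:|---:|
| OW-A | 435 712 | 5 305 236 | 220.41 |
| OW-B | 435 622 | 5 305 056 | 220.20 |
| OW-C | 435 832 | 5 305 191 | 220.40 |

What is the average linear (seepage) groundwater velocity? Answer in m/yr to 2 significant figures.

0.15 m/yr

Three-point gradient (reference OW-A): Δ to OW-B = (-90, -180, -0.21), Δ to OW-C = (120, -45, -0.01).
∂h/∂x = +0.0002982, ∂h/∂y = +0.001018 (det = 25650).
|∇h| = √(0.0002982² + 0.001018²) = 0.001061
Seepage velocity v = K·i/n = 0.15 × 0.001061 / 0.38 = 0.0004188 m/day = 0.153 m/yr.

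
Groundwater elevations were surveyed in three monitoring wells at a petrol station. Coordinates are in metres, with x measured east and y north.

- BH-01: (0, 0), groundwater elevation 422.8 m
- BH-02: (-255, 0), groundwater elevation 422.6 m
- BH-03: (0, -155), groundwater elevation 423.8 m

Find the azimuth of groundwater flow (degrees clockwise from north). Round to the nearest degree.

∂h/∂x = (422.6 − 422.8) / (-255 − 0) = +0.0007843
∂h/∂y = (423.8 − 422.8) / (-155 − 0) = -0.006452
Flow direction (−∇h) has components (-0.0007843 E, +0.006452 N).
Azimuth = atan2(E, N) = atan2(-0.0007843, +0.006452) = 353.1° ≈ 353°.

353°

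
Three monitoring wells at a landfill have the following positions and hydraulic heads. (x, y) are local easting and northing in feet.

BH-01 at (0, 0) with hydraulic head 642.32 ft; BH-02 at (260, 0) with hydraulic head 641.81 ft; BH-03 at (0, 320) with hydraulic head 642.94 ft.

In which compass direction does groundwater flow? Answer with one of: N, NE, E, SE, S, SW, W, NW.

∂h/∂x = (641.81 − 642.32) / (260 − 0) = -0.001962
∂h/∂y = (642.94 − 642.32) / (320 − 0) = +0.001938
Flow = −∇h = (+0.001962 east, -0.001938 north), which points southeast.

SE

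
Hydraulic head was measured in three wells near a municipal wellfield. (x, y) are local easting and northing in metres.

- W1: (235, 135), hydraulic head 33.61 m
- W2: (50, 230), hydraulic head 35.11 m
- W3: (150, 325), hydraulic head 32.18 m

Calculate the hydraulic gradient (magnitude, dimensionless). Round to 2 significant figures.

0.021

Three-point gradient (reference W1): Δ to W2 = (-185, 95, +1.50), Δ to W3 = (-85, 190, -1.43).
∂h/∂x = -0.01554, ∂h/∂y = -0.01448 (det = -27075).
|∇h| = √(-0.01554² + -0.01448²) = 0.02124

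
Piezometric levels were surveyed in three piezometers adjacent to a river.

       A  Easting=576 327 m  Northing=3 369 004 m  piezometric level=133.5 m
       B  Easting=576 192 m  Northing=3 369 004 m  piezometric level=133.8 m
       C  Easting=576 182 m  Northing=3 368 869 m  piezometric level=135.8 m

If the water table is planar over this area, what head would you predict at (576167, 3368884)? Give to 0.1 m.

Taking A as reference: B−A = (-135, 0, +0.3); C−A = (-145, -135, +2.3).
Solve a·Δx + b·Δy = Δh: det = (-135)·(-135) − (-145)·0 = 18225.
∂h/∂x = [(+0.3)·(-135) − (+2.3)·0] / 18225 = -0.002222
∂h/∂y = [(-135)·(+2.3) − (-145)·(+0.3)] / 18225 = -0.01465
h(576167, 3368884) = 133.5 + (-0.002222)·(-160) + (-0.01465)·(-120) = 133.5 +0.356 +1.758 = 135.614 m.

135.6 m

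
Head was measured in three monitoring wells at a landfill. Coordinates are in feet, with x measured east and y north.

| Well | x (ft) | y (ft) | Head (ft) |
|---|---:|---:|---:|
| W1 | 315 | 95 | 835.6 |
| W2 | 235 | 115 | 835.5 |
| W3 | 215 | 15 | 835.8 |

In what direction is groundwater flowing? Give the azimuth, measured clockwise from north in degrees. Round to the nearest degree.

Three-point gradient (reference W1): Δ to W2 = (-80, 20, -0.1), Δ to W3 = (-100, -80, +0.2).
∂h/∂x = +0.0004762, ∂h/∂y = -0.003095 (det = 8400).
Flow direction (−∇h) has components (-0.0004762 E, +0.003095 N).
Azimuth = atan2(E, N) = atan2(-0.0004762, +0.003095) = 351.3° ≈ 351°.

351°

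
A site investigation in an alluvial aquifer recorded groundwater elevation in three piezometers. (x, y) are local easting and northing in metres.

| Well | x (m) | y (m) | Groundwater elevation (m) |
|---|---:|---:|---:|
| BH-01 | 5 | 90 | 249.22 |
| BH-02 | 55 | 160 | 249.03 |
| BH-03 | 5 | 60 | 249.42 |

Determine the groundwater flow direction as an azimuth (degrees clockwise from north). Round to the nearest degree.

320°

Taking BH-01 as reference: BH-02−BH-01 = (50, 70, -0.19); BH-03−BH-01 = (0, -30, +0.20).
Determinant of the coordinate differences = 50·(-30) − 0·70 = -1500.
∂h/∂x = [(-0.19)·(-30) − (+0.20)·70] / -1500 = +0.005533
∂h/∂y = [50·(+0.20) − 0·(-0.19)] / -1500 = -0.006667
Flow direction (−∇h) has components (-0.005533 E, +0.006667 N).
Azimuth = atan2(E, N) = atan2(-0.005533, +0.006667) = 320.3° ≈ 320°.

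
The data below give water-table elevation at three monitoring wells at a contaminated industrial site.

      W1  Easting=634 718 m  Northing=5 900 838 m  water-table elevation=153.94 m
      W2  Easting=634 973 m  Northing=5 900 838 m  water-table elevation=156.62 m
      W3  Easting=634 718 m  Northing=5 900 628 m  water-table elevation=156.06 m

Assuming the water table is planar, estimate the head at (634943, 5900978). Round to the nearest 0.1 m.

∂h/∂x = (156.62 − 153.94) / (634973 − 634718) = +0.01051
∂h/∂y = (156.06 − 153.94) / (5900628 − 5900838) = -0.01010
h(634943, 5900978) = 153.94 + (+0.01051)·(225) + (-0.01010)·(140) = 153.94 +2.365 -1.413 = 154.891 m.

154.9 m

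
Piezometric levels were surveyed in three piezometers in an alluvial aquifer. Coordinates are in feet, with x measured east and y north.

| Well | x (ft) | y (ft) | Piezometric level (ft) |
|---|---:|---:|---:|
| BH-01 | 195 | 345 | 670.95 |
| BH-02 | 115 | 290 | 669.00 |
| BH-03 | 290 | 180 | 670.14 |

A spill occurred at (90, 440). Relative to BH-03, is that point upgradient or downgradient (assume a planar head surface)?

upgradient

With h = a·x + b·y + c and BH-01 as origin, the differences give:
  (-80)·a + (-55)·b = -1.95
  95·a + (-165)·b = -0.81
Eliminate b (×(-165) and ×(-55), subtract): 18425·a = 277.200 → a = ∂h/∂x = +0.01504
Back-substitute: b = ∂h/∂y = +0.01357.
Head at (90, 440) = 670.95 + (+0.01504)·(-105) + (+0.01357)·(95) = 670.66 ft.
That is higher than the 670.14 ft at BH-03, so the point is upgradient.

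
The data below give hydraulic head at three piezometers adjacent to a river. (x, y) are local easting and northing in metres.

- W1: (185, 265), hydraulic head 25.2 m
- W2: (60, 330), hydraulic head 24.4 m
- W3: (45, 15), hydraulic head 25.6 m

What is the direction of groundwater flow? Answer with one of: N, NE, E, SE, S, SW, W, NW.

NW

Differences from W1: to W2 (Δx, Δy, Δh) = (-125, 65, -0.8); to W3 = (-140, -250, +0.4).
Solve a·Δx + b·Δy = Δh: det = (-125)·(-250) − (-140)·65 = 40350.
∂h/∂x = [(-0.8)·(-250) − (+0.4)·65] / 40350 = +0.004312
∂h/∂y = [(-125)·(+0.4) − (-140)·(-0.8)] / 40350 = -0.004015
Flow = −∇h = (-0.004312 east, +0.004015 north), which points northwest.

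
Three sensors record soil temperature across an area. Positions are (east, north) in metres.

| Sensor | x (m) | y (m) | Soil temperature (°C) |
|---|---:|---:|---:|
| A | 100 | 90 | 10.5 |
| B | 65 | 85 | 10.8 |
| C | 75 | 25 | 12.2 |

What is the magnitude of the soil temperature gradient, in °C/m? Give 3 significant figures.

0.0247 °C/m

Differences from A: to B (Δx, Δy, Δh) = (-35, -5, +0.3); to C = (-25, -65, +1.7).
Solve a·Δx + b·Δy = ΔT: det = (-35)·(-65) − (-25)·(-5) = 2150.
∂T/∂x = [(+0.3)·(-65) − (+1.7)·(-5)] / 2150 = -0.005116
∂T/∂y = [(-35)·(+1.7) − (-25)·(+0.3)] / 2150 = -0.02419
|∇f| = √(-0.005116² + -0.02419²) = 0.02473 °C/m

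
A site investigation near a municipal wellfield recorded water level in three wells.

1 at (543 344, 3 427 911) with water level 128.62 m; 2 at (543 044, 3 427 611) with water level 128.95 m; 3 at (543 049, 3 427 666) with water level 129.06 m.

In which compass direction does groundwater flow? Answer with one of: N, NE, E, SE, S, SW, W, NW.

Differences from 1: to 2 (Δx, Δy, Δh) = (-300, -300, +0.33); to 3 = (-295, -245, +0.44).
Determinant of the coordinate differences = (-300)·(-245) − (-295)·(-300) = -15000.
∂h/∂x = [(+0.33)·(-245) − (+0.44)·(-300)] / -15000 = -0.003410
∂h/∂y = [(-300)·(+0.44) − (-295)·(+0.33)] / -15000 = +0.002310
Flow = −∇h = (+0.003410 east, -0.002310 north), which points southeast.

SE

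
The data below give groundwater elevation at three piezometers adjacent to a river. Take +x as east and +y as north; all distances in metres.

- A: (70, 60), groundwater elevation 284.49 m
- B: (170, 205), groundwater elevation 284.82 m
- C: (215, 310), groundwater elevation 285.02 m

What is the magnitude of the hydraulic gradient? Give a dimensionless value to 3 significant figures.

0.00192

Differences from A: to B (Δx, Δy, Δh) = (100, 145, +0.33); to C = (145, 250, +0.53).
Solve a·Δx + b·Δy = Δh: det = 100·250 − 145·145 = 3975.
∂h/∂x = [(+0.33)·250 − (+0.53)·145] / 3975 = +0.001421
∂h/∂y = [100·(+0.53) − 145·(+0.33)] / 3975 = +0.001296
|∇h| = √(0.001421² + 0.001296²) = 0.001923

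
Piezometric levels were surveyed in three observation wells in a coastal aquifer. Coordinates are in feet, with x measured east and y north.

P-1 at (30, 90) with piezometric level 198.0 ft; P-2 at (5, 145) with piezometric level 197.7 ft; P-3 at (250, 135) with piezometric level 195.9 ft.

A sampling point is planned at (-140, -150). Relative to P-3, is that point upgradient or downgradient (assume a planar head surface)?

upgradient

With h = a·x + b·y + c and P-1 as origin, the differences give:
  (-25)·a + 55·b = -0.3
  220·a + 45·b = -2.1
Eliminate b (×45 and ×55, subtract): -13225·a = 102.00 → a = ∂h/∂x = -0.007713
Back-substitute: b = ∂h/∂y = -0.008960.
Head at (-140, -150) = 198.0 + (-0.007713)·(-170) + (-0.008960)·(-240) = 201.46 ft.
That is higher than the 195.9 ft at P-3, so the point is upgradient.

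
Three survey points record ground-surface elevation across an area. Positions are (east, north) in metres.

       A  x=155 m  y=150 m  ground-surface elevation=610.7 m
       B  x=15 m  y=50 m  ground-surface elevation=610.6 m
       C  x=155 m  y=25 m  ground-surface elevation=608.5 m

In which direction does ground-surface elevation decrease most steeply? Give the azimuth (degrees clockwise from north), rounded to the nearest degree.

Taking A as reference: B−A = (-140, -100, -0.1); C−A = (0, -125, -2.2).
Determinant of the coordinate differences = (-140)·(-125) − 0·(-100) = 17500.
∂z/∂x = [(-0.1)·(-125) − (-2.2)·(-100)] / 17500 = -0.01186
∂z/∂y = [(-140)·(-2.2) − 0·(-0.1)] / 17500 = +0.01760
Steepest decrease is along −∇f: components (+0.01186 E, -0.01760 N).
Azimuth = atan2(+0.01186, -0.01760) = 146.0° ≈ 146°.

146°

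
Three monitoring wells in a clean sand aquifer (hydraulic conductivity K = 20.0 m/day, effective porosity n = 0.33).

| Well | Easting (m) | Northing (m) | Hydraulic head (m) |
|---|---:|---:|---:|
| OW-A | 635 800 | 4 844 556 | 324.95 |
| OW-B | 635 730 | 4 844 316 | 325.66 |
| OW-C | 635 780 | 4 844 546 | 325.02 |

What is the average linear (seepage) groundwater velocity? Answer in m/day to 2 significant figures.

Taking OW-A as reference: OW-B−OW-A = (-70, -240, +0.71); OW-C−OW-A = (-20, -10, +0.07).
Determinant of the coordinate differences = (-70)·(-10) − (-20)·(-240) = -4100.
∂h/∂x = [(+0.71)·(-10) − (+0.07)·(-240)] / -4100 = -0.002366
∂h/∂y = [(-70)·(+0.07) − (-20)·(+0.71)] / -4100 = -0.002268
|∇h| = √(-0.002366² + -0.002268²) = 0.003277
Seepage velocity v = K·i/n = 20.0 × 0.003277 / 0.33 = 0.1986 m/day.

0.20 m/day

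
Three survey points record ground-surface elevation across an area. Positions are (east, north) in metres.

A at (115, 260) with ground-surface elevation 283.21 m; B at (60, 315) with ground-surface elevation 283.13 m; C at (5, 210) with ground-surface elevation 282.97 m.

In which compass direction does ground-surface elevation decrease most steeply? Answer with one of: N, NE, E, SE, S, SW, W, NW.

Three-point gradient (reference A): Δ to B = (-55, 55, -0.08), Δ to C = (-110, -50, -0.24).
∂z/∂x = +0.001955, ∂z/∂y = +0.0005000 (det = 8800).
Steepest decrease is along −∇f = (-0.001955 E, -0.0005000 N) → west.

W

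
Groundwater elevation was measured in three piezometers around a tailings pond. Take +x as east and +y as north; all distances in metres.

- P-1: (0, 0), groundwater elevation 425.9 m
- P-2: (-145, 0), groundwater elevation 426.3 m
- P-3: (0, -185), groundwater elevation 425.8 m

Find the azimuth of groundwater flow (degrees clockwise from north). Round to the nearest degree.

101°

∂h/∂x = (426.3 − 425.9) / (-145 − 0) = -0.002759
∂h/∂y = (425.8 − 425.9) / (-185 − 0) = +0.0005405
Flow direction (−∇h) has components (+0.002759 E, -0.0005405 N).
Azimuth = atan2(E, N) = atan2(+0.002759, -0.0005405) = 101.1° ≈ 101°.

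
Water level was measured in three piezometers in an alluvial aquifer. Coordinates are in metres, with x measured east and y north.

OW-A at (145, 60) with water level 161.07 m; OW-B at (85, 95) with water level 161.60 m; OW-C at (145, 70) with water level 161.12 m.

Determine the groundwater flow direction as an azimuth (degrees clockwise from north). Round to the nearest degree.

130°

With h = a·x + b·y + c and OW-A as origin, the differences give:
  (-60)·a + 35·b = +0.53
  0·a + 10·b = +0.05
Eliminate b (×10 and ×35, subtract): -600·a = 3.550 → a = ∂h/∂x = -0.005917
Back-substitute: b = ∂h/∂y = +0.005000.
Flow direction (−∇h) has components (+0.005917 E, -0.005000 N).
Azimuth = atan2(E, N) = atan2(+0.005917, -0.005000) = 130.2° ≈ 130°.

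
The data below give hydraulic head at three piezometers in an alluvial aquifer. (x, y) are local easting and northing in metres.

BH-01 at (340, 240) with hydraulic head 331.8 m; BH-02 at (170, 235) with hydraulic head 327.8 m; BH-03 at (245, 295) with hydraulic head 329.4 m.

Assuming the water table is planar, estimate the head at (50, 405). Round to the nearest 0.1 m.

Differences from BH-01: to BH-02 (Δx, Δy, Δh) = (-170, -5, -4.0); to BH-03 = (-95, 55, -2.4).
Determinant of the coordinate differences = (-170)·55 − (-95)·(-5) = -9825.
∂h/∂x = [(-4.0)·55 − (-2.4)·(-5)] / -9825 = +0.02361
∂h/∂y = [(-170)·(-2.4) − (-95)·(-4.0)] / -9825 = -0.002850
h(50, 405) = 331.8 + (+0.02361)·(-290) + (-0.002850)·(165) = 331.8 -6.848 -0.470 = 324.482 m.

324.5 m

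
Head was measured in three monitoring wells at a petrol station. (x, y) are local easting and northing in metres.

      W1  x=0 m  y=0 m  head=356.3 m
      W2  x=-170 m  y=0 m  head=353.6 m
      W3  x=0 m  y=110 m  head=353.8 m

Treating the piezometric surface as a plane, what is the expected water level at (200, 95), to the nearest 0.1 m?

∂h/∂x = (353.6 − 356.3) / (-170 − 0) = +0.01588
∂h/∂y = (353.8 − 356.3) / (110 − 0) = -0.02273
h(200, 95) = 356.3 + (+0.01588)·(200) + (-0.02273)·(95) = 356.3 +3.176 -2.159 = 357.317 m.

357.3 m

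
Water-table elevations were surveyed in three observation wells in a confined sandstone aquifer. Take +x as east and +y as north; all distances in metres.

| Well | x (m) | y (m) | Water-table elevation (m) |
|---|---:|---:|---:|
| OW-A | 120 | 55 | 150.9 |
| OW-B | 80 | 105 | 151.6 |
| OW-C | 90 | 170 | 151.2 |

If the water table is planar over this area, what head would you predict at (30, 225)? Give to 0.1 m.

152.3 m

Taking OW-A as reference: OW-B−OW-A = (-40, 50, +0.7); OW-C−OW-A = (-30, 115, +0.3).
Determinant of the coordinate differences = (-40)·115 − (-30)·50 = -3100.
∂h/∂x = [(+0.7)·115 − (+0.3)·50] / -3100 = -0.02113
∂h/∂y = [(-40)·(+0.3) − (-30)·(+0.7)] / -3100 = -0.002903
h(30, 225) = 150.9 + (-0.02113)·(-90) + (-0.002903)·(170) = 150.9 +1.902 -0.494 = 152.308 m.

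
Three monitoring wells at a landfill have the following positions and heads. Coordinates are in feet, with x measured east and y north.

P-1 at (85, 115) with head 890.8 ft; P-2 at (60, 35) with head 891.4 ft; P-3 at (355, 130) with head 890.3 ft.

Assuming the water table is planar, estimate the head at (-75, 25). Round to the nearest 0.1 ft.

891.7 ft

With h = a·x + b·y + c and P-1 as origin, the differences give:
  (-25)·a + (-80)·b = +0.6
  270·a + 15·b = -0.5
Eliminate b (×15 and ×(-80), subtract): 21225·a = -31.00 → a = ∂h/∂x = -0.001461
Back-substitute: b = ∂h/∂y = -0.007044.
h(-75, 25) = 890.8 + (-0.001461)·(-160) + (-0.007044)·(-90) = 890.8 +0.234 +0.634 = 891.668 ft.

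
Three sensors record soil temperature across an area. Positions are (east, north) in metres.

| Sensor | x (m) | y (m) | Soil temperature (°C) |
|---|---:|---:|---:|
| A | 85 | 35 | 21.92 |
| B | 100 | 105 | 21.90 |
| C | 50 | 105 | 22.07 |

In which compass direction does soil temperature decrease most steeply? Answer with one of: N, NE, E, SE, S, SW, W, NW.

E

Taking A as reference: B−A = (15, 70, -0.02); C−A = (-35, 70, +0.15).
Determinant of the coordinate differences = 15·70 − (-35)·70 = 3500.
∂T/∂x = [(-0.02)·70 − (+0.15)·70] / 3500 = -0.003400
∂T/∂y = [15·(+0.15) − (-35)·(-0.02)] / 3500 = +0.0004429
Steepest decrease is along −∇f = (+0.003400 E, -0.0004429 N) → east.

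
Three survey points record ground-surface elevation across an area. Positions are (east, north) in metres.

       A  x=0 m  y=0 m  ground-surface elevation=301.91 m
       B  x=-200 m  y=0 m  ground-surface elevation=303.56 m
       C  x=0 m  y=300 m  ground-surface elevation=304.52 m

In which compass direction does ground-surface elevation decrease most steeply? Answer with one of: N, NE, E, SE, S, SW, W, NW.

∂z/∂x = (303.56 − 301.91) / (-200 − 0) = -0.008250
∂z/∂y = (304.52 − 301.91) / (300 − 0) = +0.008700
Steepest decrease is along −∇f = (+0.008250 E, -0.008700 N) → southeast.

SE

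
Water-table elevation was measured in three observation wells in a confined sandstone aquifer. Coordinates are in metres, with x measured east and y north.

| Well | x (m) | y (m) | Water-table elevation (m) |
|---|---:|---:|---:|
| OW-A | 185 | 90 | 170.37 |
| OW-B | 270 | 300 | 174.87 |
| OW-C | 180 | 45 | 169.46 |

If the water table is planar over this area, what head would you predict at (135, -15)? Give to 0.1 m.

With h = a·x + b·y + c and OW-A as origin, the differences give:
  85·a + 210·b = +4.50
  (-5)·a + (-45)·b = -0.91
Eliminate b (×(-45) and ×210, subtract): -2775·a = -11.400 → a = ∂h/∂x = +0.004108
Back-substitute: b = ∂h/∂y = +0.01977.
h(135, -15) = 170.37 + (+0.004108)·(-50) + (+0.01977)·(-105) = 170.37 -0.205 -2.075 = 168.089 m.

168.1 m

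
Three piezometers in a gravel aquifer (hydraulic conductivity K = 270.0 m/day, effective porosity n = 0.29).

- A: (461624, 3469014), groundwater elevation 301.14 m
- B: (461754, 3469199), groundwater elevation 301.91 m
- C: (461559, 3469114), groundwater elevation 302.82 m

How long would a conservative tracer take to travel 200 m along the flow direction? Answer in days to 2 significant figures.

15 days

With h = a·x + b·y + c and A as origin, the differences give:
  130·a + 185·b = +0.77
  (-65)·a + 100·b = +1.68
Eliminate b (×100 and ×185, subtract): 25025·a = -233.800 → a = ∂h/∂x = -0.009343
Back-substitute: b = ∂h/∂y = +0.01073.
|∇h| = √(-0.009343² + 0.01073²) = 0.01423
Seepage velocity v = K·i/n = 270.0 × 0.01423 / 0.29 = 13.25 m/day.
t = 200 / 13.25 = 15.09 days.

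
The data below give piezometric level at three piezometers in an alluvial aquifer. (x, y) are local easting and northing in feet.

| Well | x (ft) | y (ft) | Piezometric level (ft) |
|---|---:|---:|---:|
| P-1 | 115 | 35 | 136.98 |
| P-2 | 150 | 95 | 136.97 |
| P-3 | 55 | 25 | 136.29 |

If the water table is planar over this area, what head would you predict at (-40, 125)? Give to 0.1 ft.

134.3 ft

Taking P-1 as reference: P-2−P-1 = (35, 60, -0.01); P-3−P-1 = (-60, -10, -0.69).
Solve a·Δx + b·Δy = Δh: det = 35·(-10) − (-60)·60 = 3250.
∂h/∂x = [(-0.01)·(-10) − (-0.69)·60] / 3250 = +0.01277
∂h/∂y = [35·(-0.69) − (-60)·(-0.01)] / 3250 = -0.007615
h(-40, 125) = 136.98 + (+0.01277)·(-155) + (-0.007615)·(90) = 136.98 -1.979 -0.685 = 134.315 ft.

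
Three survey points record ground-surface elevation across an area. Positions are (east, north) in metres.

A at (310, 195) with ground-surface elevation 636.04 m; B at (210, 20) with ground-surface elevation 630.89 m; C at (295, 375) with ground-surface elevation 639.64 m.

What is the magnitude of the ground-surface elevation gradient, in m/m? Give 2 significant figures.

Taking A as reference: B−A = (-100, -175, -5.15); C−A = (-15, 180, +3.60).
Solve a·Δx + b·Δy = Δz: det = (-100)·180 − (-15)·(-175) = -20625.
∂z/∂x = [(-5.15)·180 − (+3.60)·(-175)] / -20625 = +0.01440
∂z/∂y = [(-100)·(+3.60) − (-15)·(-5.15)] / -20625 = +0.02120
|∇f| = √(0.01440² + 0.02120²) = 0.02563 m/m

0.026 m/m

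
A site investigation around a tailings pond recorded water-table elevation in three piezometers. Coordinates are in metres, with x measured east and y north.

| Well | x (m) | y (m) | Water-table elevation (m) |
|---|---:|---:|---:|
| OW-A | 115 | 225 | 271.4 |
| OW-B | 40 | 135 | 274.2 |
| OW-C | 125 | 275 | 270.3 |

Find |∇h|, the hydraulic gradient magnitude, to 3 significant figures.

With h = a·x + b·y + c and OW-A as origin, the differences give:
  (-75)·a + (-90)·b = +2.8
  10·a + 50·b = -1.1
Eliminate b (×50 and ×(-90), subtract): -2850·a = 41.00 → a = ∂h/∂x = -0.01439
Back-substitute: b = ∂h/∂y = -0.01912.
|∇h| = √(-0.01439² + -0.01912²) = 0.02393

0.0239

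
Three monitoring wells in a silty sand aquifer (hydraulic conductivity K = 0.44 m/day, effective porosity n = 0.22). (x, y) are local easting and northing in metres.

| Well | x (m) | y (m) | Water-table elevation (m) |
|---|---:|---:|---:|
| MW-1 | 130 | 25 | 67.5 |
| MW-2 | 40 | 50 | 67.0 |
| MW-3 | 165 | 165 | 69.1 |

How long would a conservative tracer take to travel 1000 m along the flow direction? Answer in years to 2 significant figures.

110 years

Taking MW-1 as reference: MW-2−MW-1 = (-90, 25, -0.5); MW-3−MW-1 = (35, 140, +1.6).
Determinant of the coordinate differences = (-90)·140 − 35·25 = -13475.
∂h/∂x = [(-0.5)·140 − (+1.6)·25] / -13475 = +0.008163
∂h/∂y = [(-90)·(+1.6) − 35·(-0.5)] / -13475 = +0.009388
|∇h| = √(0.008163² + 0.009388²) = 0.01244
Seepage velocity v = K·i/n = 0.44 × 0.01244 / 0.22 = 0.02488 m/day.
t = 1000 / 0.02488 = 4.019e+04 days = 110 years.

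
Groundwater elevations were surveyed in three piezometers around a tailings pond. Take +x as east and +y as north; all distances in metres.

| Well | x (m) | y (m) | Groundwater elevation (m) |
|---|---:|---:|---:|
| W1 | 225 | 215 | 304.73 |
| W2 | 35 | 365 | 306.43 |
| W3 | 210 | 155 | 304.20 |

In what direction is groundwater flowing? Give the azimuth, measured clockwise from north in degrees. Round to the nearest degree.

170°

Taking W1 as reference: W2−W1 = (-190, 150, +1.70); W3−W1 = (-15, -60, -0.53).
Determinant of the coordinate differences = (-190)·(-60) − (-15)·150 = 13650.
∂h/∂x = [(+1.70)·(-60) − (-0.53)·150] / 13650 = -0.001648
∂h/∂y = [(-190)·(-0.53) − (-15)·(+1.70)] / 13650 = +0.009245
Flow direction (−∇h) has components (+0.001648 E, -0.009245 N).
Azimuth = atan2(E, N) = atan2(+0.001648, -0.009245) = 169.9° ≈ 170°.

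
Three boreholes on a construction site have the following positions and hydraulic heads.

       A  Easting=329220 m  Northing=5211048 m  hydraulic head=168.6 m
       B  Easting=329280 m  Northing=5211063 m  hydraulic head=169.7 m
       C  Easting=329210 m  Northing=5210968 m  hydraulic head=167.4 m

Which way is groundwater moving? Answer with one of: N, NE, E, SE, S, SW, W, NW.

SW

Taking A as reference: B−A = (60, 15, +1.1); C−A = (-10, -80, -1.2).
Determinant of the coordinate differences = 60·(-80) − (-10)·15 = -4650.
∂h/∂x = [(+1.1)·(-80) − (-1.2)·15] / -4650 = +0.01505
∂h/∂y = [60·(-1.2) − (-10)·(+1.1)] / -4650 = +0.01312
Flow = −∇h = (-0.01505 east, -0.01312 north), which points southwest.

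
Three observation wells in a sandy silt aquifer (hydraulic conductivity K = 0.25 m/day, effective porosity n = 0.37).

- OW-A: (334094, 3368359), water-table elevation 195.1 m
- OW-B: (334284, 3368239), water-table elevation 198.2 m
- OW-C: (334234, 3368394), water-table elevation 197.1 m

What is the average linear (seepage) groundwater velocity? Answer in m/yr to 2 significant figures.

3.7 m/yr

Differences from OW-A: to OW-B (Δx, Δy, Δh) = (190, -120, +3.1); to OW-C = (140, 35, +2.0).
Determinant of the coordinate differences = 190·35 − 140·(-120) = 23450.
∂h/∂x = [(+3.1)·35 − (+2.0)·(-120)] / 23450 = +0.01486
∂h/∂y = [190·(+2.0) − 140·(+3.1)] / 23450 = -0.002303
|∇h| = √(0.01486² + -0.002303²) = 0.01504
Seepage velocity v = K·i/n = 0.25 × 0.01504 / 0.37 = 0.01016 m/day = 3.711 m/yr.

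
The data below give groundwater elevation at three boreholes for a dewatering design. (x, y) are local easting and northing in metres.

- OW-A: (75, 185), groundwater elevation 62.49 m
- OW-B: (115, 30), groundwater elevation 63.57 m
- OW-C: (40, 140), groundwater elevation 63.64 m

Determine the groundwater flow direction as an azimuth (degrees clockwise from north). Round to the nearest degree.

057°

Three-point gradient (reference OW-A): Δ to OW-B = (40, -155, +1.08), Δ to OW-C = (-35, -45, +1.15).
∂h/∂x = -0.01794, ∂h/∂y = -0.01160 (det = -7225).
Flow direction (−∇h) has components (+0.01794 E, +0.01160 N).
Azimuth = atan2(E, N) = atan2(+0.01794, +0.01160) = 57.1° ≈ 057°.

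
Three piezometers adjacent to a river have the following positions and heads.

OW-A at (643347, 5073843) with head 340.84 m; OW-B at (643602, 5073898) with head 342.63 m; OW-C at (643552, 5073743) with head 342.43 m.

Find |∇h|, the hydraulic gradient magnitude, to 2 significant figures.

Differences from OW-A: to OW-B (Δx, Δy, Δh) = (255, 55, +1.79); to OW-C = (205, -100, +1.59).
Solve a·Δx + b·Δy = Δh: det = 255·(-100) − 205·55 = -36775.
∂h/∂x = [(+1.79)·(-100) − (+1.59)·55] / -36775 = +0.007245
∂h/∂y = [255·(+1.59) − 205·(+1.79)] / -36775 = -0.001047
|∇h| = √(0.007245² + -0.001047²) = 0.00732

0.0073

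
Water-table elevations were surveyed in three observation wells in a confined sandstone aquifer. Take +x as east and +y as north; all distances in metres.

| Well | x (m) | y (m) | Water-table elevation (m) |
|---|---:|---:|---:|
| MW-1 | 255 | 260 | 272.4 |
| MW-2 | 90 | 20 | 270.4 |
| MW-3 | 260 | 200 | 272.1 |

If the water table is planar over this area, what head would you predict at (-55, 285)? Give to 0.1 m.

271.2 m

Differences from MW-1: to MW-2 (Δx, Δy, Δh) = (-165, -240, -2.0); to MW-3 = (5, -60, -0.3).
Solve a·Δx + b·Δy = Δh: det = (-165)·(-60) − 5·(-240) = 11100.
∂h/∂x = [(-2.0)·(-60) − (-0.3)·(-240)] / 11100 = +0.004324
∂h/∂y = [(-165)·(-0.3) − 5·(-2.0)] / 11100 = +0.005360
h(-55, 285) = 272.4 + (+0.004324)·(-310) + (+0.005360)·(25) = 272.4 -1.341 +0.134 = 271.193 m.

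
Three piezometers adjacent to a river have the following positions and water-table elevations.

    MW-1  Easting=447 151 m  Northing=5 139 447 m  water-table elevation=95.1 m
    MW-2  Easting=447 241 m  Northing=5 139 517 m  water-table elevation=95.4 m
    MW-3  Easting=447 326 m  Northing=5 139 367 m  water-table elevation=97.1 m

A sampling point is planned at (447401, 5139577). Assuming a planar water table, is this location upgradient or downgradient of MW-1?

With h = a·x + b·y + c and MW-1 as origin, the differences give:
  90·a + 70·b = +0.3
  175·a + (-80)·b = +2.0
Eliminate b (×(-80) and ×70, subtract): -19450·a = -164.00 → a = ∂h/∂x = +0.008432
Back-substitute: b = ∂h/∂y = -0.006555.
Head at (447401, 5139577) = 95.1 + (+0.008432)·(250) + (-0.006555)·(130) = 96.36 m.
That is higher than the 95.1 m at MW-1, so the point is upgradient.

upgradient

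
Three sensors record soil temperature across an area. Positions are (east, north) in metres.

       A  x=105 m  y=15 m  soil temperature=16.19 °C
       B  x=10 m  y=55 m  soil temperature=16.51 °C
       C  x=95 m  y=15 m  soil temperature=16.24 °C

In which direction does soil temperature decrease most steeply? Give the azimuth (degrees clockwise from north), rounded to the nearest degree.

With T = a·x + b·y + c and A as origin, the differences give:
  (-95)·a + 40·b = +0.32
  (-10)·a + 0·b = +0.05
Eliminate b (×0 and ×40, subtract): 400·a = -2.000 → a = ∂T/∂x = -0.005000
Back-substitute: b = ∂T/∂y = -0.003875.
Steepest decrease is along −∇f: components (+0.005000 E, +0.003875 N).
Azimuth = atan2(+0.005000, +0.003875) = 52.2° ≈ 052°.

052°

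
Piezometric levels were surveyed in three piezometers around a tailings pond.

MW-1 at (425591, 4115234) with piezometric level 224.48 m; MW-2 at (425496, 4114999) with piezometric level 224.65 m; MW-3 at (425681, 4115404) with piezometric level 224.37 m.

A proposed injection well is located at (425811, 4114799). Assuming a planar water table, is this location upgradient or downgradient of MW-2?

upgradient

Taking MW-1 as reference: MW-2−MW-1 = (-95, -235, +0.17); MW-3−MW-1 = (90, 170, -0.11).
Solve a·Δx + b·Δy = Δh: det = (-95)·170 − 90·(-235) = 5000.
∂h/∂x = [(+0.17)·170 − (-0.11)·(-235)] / 5000 = +0.0006100
∂h/∂y = [(-95)·(-0.11) − 90·(+0.17)] / 5000 = -0.0009700
Head at (425811, 4114799) = 224.48 + (+0.0006100)·(220) + (-0.0009700)·(-435) = 225.04 m.
That is higher than the 224.65 m at MW-2, so the point is upgradient.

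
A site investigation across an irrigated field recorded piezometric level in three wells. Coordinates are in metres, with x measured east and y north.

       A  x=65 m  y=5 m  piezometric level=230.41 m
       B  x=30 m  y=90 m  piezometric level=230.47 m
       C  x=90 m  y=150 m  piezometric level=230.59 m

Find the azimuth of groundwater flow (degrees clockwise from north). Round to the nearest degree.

220°

Differences from A: to B (Δx, Δy, Δh) = (-35, 85, +0.06); to C = (25, 145, +0.18).
Solve a·Δx + b·Δy = Δh: det = (-35)·145 − 25·85 = -7200.
∂h/∂x = [(+0.06)·145 − (+0.18)·85] / -7200 = +0.0009167
∂h/∂y = [(-35)·(+0.18) − 25·(+0.06)] / -7200 = +0.001083
Flow direction (−∇h) has components (-0.0009167 E, -0.001083 N).
Azimuth = atan2(E, N) = atan2(-0.0009167, -0.001083) = 220.2° ≈ 220°.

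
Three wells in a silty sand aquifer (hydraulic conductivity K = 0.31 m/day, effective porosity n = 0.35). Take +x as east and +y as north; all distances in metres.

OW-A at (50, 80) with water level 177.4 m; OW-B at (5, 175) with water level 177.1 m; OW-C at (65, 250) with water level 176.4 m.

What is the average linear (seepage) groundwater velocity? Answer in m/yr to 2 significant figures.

Differences from OW-A: to OW-B (Δx, Δy, Δh) = (-45, 95, -0.3); to OW-C = (15, 170, -1.0).
Solve a·Δx + b·Δy = Δh: det = (-45)·170 − 15·95 = -9075.
∂h/∂x = [(-0.3)·170 − (-1.0)·95] / -9075 = -0.004848
∂h/∂y = [(-45)·(-1.0) − 15·(-0.3)] / -9075 = -0.005455
|∇h| = √(-0.004848² + -0.005455²) = 0.007298
Seepage velocity v = K·i/n = 0.31 × 0.007298 / 0.35 = 0.006464 m/day = 2.361 m/yr.

2.4 m/yr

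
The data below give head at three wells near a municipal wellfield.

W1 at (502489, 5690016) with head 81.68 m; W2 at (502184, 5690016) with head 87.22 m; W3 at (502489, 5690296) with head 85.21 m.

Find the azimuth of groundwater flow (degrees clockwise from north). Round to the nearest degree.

125°

∂h/∂x = (87.22 − 81.68) / (502184 − 502489) = -0.01816
∂h/∂y = (85.21 − 81.68) / (5690296 − 5690016) = +0.01261
Flow direction (−∇h) has components (+0.01816 E, -0.01261 N).
Azimuth = atan2(E, N) = atan2(+0.01816, -0.01261) = 124.8° ≈ 125°.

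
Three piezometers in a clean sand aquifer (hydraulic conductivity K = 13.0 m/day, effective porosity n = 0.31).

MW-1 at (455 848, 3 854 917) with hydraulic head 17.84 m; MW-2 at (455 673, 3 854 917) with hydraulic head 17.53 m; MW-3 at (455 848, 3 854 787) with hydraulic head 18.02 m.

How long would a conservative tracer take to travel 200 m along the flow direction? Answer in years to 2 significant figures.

∂h/∂x = (17.53 − 17.84) / (455673 − 455848) = +0.001771
∂h/∂y = (18.02 − 17.84) / (3854787 − 3854917) = -0.001385
|∇h| = √(0.001771² + -0.001385²) = 0.002248
Seepage velocity v = K·i/n = 13.0 × 0.002248 / 0.31 = 0.09427 m/day.
t = 200 / 0.09427 = 2122 days = 5.81 years.

5.8 years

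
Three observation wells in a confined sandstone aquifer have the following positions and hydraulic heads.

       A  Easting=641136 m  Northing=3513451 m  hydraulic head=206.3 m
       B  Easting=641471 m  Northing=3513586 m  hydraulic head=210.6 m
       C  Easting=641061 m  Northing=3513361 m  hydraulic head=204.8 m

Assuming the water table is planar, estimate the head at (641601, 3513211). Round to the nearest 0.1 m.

With h = a·x + b·y + c and A as origin, the differences give:
  335·a + 135·b = +4.3
  (-75)·a + (-90)·b = -1.5
Eliminate b (×(-90) and ×135, subtract): -20025·a = -184.50 → a = ∂h/∂x = +0.009213
Back-substitute: b = ∂h/∂y = +0.008989.
h(641601, 3513211) = 206.3 + (+0.009213)·(465) + (+0.008989)·(-240) = 206.3 +4.284 -2.157 = 208.427 m.

208.4 m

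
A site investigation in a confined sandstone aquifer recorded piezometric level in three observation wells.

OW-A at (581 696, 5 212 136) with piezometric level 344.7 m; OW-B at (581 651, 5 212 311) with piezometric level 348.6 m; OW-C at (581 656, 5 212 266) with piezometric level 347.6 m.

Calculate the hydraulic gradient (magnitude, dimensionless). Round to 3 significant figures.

Taking OW-A as reference: OW-B−OW-A = (-45, 175, +3.9); OW-C−OW-A = (-40, 130, +2.9).
Solve a·Δx + b·Δy = Δh: det = (-45)·130 − (-40)·175 = 1150.
∂h/∂x = [(+3.9)·130 − (+2.9)·175] / 1150 = -0.0004348
∂h/∂y = [(-45)·(+2.9) − (-40)·(+3.9)] / 1150 = +0.02217
|∇h| = √(-0.0004348² + 0.02217²) = 0.02217

0.0222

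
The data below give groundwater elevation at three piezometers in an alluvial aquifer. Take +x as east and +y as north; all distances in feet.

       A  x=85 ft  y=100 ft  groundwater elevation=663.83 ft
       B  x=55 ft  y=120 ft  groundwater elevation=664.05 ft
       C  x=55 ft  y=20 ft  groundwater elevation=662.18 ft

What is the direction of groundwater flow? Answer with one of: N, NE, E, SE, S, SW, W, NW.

S

Taking A as reference: B−A = (-30, 20, +0.22); C−A = (-30, -80, -1.65).
Determinant of the coordinate differences = (-30)·(-80) − (-30)·20 = 3000.
∂h/∂x = [(+0.22)·(-80) − (-1.65)·20] / 3000 = +0.005133
∂h/∂y = [(-30)·(-1.65) − (-30)·(+0.22)] / 3000 = +0.01870
Flow = −∇h = (-0.005133 east, -0.01870 north), which points south.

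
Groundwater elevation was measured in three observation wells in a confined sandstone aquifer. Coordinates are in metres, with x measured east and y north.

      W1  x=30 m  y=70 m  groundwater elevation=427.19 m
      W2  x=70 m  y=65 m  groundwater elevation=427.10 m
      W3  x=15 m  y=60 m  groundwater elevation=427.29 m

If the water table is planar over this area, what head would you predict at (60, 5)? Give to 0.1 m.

427.5 m

Three-point gradient (reference W1): Δ to W2 = (40, -5, -0.09), Δ to W3 = (-15, -10, +0.10).
∂h/∂x = -0.002947, ∂h/∂y = -0.005579 (det = -475).
h(60, 5) = 427.19 + (-0.002947)·(30) + (-0.005579)·(-65) = 427.19 -0.088 +0.363 = 427.464 m.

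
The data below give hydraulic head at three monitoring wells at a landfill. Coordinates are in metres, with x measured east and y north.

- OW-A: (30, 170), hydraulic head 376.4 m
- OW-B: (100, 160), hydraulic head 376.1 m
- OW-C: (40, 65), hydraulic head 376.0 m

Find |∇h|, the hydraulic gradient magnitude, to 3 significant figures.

0.00513

Differences from OW-A: to OW-B (Δx, Δy, Δh) = (70, -10, -0.3); to OW-C = (10, -105, -0.4).
Determinant of the coordinate differences = 70·(-105) − 10·(-10) = -7250.
∂h/∂x = [(-0.3)·(-105) − (-0.4)·(-10)] / -7250 = -0.003793
∂h/∂y = [70·(-0.4) − 10·(-0.3)] / -7250 = +0.003448
|∇h| = √(-0.003793² + 0.003448²) = 0.005126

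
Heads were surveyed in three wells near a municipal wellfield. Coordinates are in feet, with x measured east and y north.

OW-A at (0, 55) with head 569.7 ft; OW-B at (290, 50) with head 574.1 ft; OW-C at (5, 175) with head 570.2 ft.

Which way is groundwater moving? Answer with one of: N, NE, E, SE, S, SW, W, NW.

With h = a·x + b·y + c and OW-A as origin, the differences give:
  290·a + (-5)·b = +4.4
  5·a + 120·b = +0.5
Eliminate b (×120 and ×(-5), subtract): 34825·a = 530.50 → a = ∂h/∂x = +0.01523
Back-substitute: b = ∂h/∂y = +0.003532.
Flow = −∇h = (-0.01523 east, -0.003532 north), which points west.

W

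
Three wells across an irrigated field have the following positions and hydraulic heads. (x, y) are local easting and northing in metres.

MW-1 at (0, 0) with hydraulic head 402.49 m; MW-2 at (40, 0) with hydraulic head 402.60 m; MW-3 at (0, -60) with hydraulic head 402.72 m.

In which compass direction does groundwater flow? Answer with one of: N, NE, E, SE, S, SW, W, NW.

NW

∂h/∂x = (402.60 − 402.49) / (40 − 0) = +0.002750
∂h/∂y = (402.72 − 402.49) / (-60 − 0) = -0.003833
Flow = −∇h = (-0.002750 east, +0.003833 north), which points northwest.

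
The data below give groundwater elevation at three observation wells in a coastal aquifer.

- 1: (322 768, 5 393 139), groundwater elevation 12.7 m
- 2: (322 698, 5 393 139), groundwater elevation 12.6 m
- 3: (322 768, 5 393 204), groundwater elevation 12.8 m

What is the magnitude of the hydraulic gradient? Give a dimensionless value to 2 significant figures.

∂h/∂x = (12.6 − 12.7) / (322698 − 322768) = +0.001429
∂h/∂y = (12.8 − 12.7) / (5393204 − 5393139) = +0.001538
|∇h| = √(0.001429² + 0.001538²) = 0.002099

0.0021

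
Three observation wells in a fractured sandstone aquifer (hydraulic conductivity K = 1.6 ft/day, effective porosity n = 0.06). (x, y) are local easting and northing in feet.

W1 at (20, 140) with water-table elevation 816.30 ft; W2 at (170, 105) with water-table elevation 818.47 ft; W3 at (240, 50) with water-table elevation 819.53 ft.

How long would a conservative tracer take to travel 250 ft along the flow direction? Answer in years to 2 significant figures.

1.8 years

Taking W1 as reference: W2−W1 = (150, -35, +2.17); W3−W1 = (220, -90, +3.23).
Solve a·Δx + b·Δy = Δh: det = 150·(-90) − 220·(-35) = -5800.
∂h/∂x = [(+2.17)·(-90) − (+3.23)·(-35)] / -5800 = +0.01418
∂h/∂y = [150·(+3.23) − 220·(+2.17)] / -5800 = -0.001224
|∇h| = √(0.01418² + -0.001224²) = 0.01423
Seepage velocity v = K·i/n = 1.6 × 0.01423 / 0.06 = 0.3795 ft/day.
t = 250 / 0.3795 = 658.8 days = 1.8 years.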